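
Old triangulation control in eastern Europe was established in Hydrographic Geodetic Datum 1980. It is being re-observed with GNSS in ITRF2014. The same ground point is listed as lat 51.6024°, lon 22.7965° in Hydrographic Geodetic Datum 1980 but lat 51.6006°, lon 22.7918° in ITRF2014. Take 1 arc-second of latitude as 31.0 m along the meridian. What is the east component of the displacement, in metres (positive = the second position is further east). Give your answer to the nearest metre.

ΔE = -326 m

Δφ = 51.6006° − 51.6024° = -0.0018°; Δλ = 22.7918° − 22.7965° = -0.0047°.
1° of latitude = 3600 × 31.00 = 111600 m.
ΔN = Δφ × 111600 = -200.9 m; ΔE = Δλ × 111600 × cos(51.6024°) = -0.0047 × 111600 × 0.621115 = -325.8 m.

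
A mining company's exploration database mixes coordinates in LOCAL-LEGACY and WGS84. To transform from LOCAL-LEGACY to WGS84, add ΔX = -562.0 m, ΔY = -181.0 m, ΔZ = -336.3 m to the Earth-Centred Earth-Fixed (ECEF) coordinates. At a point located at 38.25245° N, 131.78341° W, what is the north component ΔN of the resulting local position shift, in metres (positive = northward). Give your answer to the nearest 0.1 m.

The local north axis is (−sin φ cos λ, −sin φ sin λ, cos φ), giving ΔN = -231.845 − 83.561 − 264.093 = -579.50 m.

ΔN = -579.5 m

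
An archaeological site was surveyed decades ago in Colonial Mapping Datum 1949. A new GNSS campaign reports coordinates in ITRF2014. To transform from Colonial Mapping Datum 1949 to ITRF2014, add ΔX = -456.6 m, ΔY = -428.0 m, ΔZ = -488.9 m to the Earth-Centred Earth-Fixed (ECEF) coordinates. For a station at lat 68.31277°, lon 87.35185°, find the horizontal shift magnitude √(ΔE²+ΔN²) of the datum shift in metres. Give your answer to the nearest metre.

496 m

The local east axis at (φ, λ) is (−sin λ, cos λ, 0), so ΔE = −sin(87.35185°)·(-456.6) + cos(87.35185°)·(-428.0) = 436.34 m.
The local north axis is (−sin φ cos λ, −sin φ sin λ, cos φ), giving ΔN = 19.603 + 397.279 − 180.668 = 236.21 m.
Horizontal magnitude = √(ΔE² + ΔN²) = √(436.34² + 236.21²) = 496.17 m.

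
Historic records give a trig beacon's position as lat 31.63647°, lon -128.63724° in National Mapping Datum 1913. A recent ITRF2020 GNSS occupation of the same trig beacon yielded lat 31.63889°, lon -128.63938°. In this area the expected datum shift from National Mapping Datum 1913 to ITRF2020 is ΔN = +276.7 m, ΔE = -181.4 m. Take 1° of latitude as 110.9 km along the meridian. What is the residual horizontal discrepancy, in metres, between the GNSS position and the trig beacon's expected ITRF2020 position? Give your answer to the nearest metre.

Observed coordinate differences: Δφ = +0.00242°, Δλ = -0.00214°.
Converting to metres (1° lat = 110900 m, cos φ = 0.851393): observed ΔN = 268.4 m, observed ΔE = -202.1 m.
Subtracting the expected shift leaves a residual of 268.4 − (276.7) = -8.3 m north and -202.1 − (-181.4) = -20.7 m east.
Residual distance = √((-8.3)² + (-20.7)²) = 22.3 m.

22 m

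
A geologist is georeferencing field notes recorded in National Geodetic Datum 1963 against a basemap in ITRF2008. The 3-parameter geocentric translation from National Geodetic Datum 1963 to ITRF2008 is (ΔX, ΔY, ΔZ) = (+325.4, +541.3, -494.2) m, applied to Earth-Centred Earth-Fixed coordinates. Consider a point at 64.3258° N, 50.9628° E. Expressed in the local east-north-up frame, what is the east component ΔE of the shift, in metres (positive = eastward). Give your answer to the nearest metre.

ΔE = 88 m

At φ = 64.3258°, λ = 50.9628°: sin φ = 0.901272, cos φ = 0.433253, sin λ = 0.776737, cos λ = 0.629825.
ΔE = −sin λ·ΔX + cos λ·ΔY = −(0.776737)·(325.4) + (0.629825)·(541.3) = 88.17 m.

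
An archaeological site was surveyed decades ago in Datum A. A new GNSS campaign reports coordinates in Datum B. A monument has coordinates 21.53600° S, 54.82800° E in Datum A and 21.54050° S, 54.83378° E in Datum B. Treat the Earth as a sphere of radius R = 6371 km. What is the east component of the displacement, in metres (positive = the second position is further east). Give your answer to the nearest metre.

ΔE = 598 m

Δφ = -21.54050° − -21.53600° = -0.00450°; Δλ = 54.83378° − 54.82800° = +0.00578°.
1° along a meridian = πR/180 = 111195 m.
ΔN = Δφ × 111195 = -500.4 m; ΔE = Δλ × 111195 × cos(-21.53600°) = +0.00578 × 111195 × 0.930187 = 597.8 m.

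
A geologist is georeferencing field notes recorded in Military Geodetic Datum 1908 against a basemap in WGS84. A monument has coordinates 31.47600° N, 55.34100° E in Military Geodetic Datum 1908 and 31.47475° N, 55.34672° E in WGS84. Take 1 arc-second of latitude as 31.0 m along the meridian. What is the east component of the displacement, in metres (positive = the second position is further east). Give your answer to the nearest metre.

ΔE = 544 m

Δφ = 31.47475° − 31.47600° = -0.00125°; Δλ = 55.34672° − 55.34100° = +0.00572°.
1° of latitude = 3600 × 31.00 = 111600 m.
ΔN = Δφ × 111600 = -139.5 m; ΔE = Δλ × 111600 × cos(31.47600°) = +0.00572 × 111600 × 0.852859 = 544.4 m.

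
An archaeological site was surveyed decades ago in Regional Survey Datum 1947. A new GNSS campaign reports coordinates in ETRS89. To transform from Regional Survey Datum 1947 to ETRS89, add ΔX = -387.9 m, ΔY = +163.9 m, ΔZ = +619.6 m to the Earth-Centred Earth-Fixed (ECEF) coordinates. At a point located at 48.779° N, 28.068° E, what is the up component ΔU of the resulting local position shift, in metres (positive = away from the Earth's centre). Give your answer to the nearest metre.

At φ = 48.779°, λ = 28.068°: sin φ = 0.752173, cos φ = 0.658965, sin λ = 0.470519, cos λ = 0.882390.
ΔU = cos φ cos λ·ΔX + cos φ sin λ·ΔY + sin φ·ΔZ = (0.658965)(0.882390)(-387.9) + (0.658965)(0.470519)(163.9) + (0.752173)(619.6) = 291.31 m.

ΔU = 291 m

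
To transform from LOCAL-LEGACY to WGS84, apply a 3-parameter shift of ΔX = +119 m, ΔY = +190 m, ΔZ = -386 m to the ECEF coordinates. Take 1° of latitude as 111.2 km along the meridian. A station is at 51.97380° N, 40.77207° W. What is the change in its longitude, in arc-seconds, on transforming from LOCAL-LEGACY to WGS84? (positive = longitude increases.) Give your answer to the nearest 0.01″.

Δλ = 11.65″

sin φ = 0.787729, cos φ = 0.616022, sin λ = -0.653052, cos λ = 0.757313.
East component: ΔE = −sin λ·ΔX + cos λ·ΔY = −(-0.653052)(119) + (0.757313)(190) = 221.60 m.
1° of latitude spans 111200 m; at latitude φ, 1° of longitude spans that × cos φ = 68501.6 m, so Δλ = 221.60 / 68501.6 × 3600 = 11.646″.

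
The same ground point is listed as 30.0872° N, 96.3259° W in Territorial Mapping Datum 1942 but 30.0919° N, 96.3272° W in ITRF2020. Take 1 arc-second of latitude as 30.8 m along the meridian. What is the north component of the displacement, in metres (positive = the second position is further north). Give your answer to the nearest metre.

Δφ = 30.0919° − 30.0872° = +0.0047°; Δλ = -96.3272° − -96.3259° = -0.0013°.
1° of latitude = 3600 × 30.80 = 110880 m.
ΔN = Δφ × 110880 = 521.1 m; ΔE = Δλ × 110880 × cos(30.0872°) = -0.0013 × 110880 × 0.865263 = -124.7 m.

ΔN = 521 m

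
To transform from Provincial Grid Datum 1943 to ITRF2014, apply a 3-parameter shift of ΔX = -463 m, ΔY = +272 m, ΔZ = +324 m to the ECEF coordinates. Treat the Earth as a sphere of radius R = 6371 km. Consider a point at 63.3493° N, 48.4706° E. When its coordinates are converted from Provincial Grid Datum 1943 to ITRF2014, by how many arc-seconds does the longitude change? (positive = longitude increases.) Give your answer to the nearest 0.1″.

Δλ = 38.0″

sin φ = 0.893758, cos φ = 0.448550, sin λ = 0.748616, cos λ = 0.663004.
East component: ΔE = −sin λ·ΔX + cos λ·ΔY = −(0.748616)(-463) + (0.663004)(272) = 526.95 m.
1° of latitude spans πR/180 = 111195 m; at latitude φ, 1° of longitude spans that × cos φ = 49876.5 m, so Δλ = 526.95 / 49876.5 × 3600 = 38.034″.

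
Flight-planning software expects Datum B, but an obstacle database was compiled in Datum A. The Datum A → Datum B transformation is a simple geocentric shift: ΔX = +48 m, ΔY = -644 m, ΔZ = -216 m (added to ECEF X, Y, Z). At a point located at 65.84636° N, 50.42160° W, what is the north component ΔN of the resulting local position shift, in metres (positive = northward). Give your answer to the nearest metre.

ΔN = -569 m

The local north axis is (−sin φ cos λ, −sin φ sin λ, cos φ), giving ΔN = -27.905 − 452.909 − 88.384 = -569.20 m.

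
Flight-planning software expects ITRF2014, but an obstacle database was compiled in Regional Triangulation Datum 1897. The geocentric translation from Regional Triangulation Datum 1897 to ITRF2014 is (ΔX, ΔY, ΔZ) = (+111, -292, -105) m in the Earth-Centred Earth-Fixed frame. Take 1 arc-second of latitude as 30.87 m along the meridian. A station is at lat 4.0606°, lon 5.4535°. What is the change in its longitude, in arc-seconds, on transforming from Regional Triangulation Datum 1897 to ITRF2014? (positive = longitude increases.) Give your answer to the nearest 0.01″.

Δλ = -9.78″

sin φ = 0.070812, cos φ = 0.997490, sin λ = 0.095038, cos λ = 0.995474.
East component: ΔE = −sin λ·ΔX + cos λ·ΔY = −(0.095038)(111) + (0.995474)(-292) = -301.23 m.
1° of latitude spans 3600 × 30.87 = 111132 m; at latitude φ, 1° of longitude spans that × cos φ = 110853.0 m, so Δλ = -301.23 / 110853.0 × 3600 = -9.782″.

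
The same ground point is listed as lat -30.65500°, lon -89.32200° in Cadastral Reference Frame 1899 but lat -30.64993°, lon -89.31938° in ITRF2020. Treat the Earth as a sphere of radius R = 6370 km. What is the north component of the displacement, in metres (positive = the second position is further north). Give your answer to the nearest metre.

ΔN = 564 m

Δφ = -30.64993° − -30.65500° = +0.00507°; Δλ = -89.31938° − -89.32200° = +0.00262°.
1° along a meridian = πR/180 = 111177 m.
ΔN = Δφ × 111177 = 563.7 m; ΔE = Δλ × 111177 × cos(-30.65500°) = +0.00262 × 111177 × 0.860253 = 250.6 m.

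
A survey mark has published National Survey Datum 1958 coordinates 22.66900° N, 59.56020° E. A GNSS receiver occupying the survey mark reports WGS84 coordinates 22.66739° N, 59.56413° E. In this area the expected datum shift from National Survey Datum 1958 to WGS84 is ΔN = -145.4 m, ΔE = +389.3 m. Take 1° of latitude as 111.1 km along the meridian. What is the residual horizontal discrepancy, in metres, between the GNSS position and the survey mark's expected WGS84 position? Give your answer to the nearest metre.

36 m

Observed coordinate differences: Δφ = -0.00161°, Δλ = +0.00393°.
Converting to metres (1° lat = 111100 m, cos φ = 0.922747): observed ΔN = -178.9 m, observed ΔE = 402.9 m.
Subtracting the expected shift leaves a residual of -178.9 − (-145.4) = -33.5 m north and 402.9 − (389.3) = 13.6 m east.
Residual distance = √((-33.5)² + 13.6²) = 36.1 m.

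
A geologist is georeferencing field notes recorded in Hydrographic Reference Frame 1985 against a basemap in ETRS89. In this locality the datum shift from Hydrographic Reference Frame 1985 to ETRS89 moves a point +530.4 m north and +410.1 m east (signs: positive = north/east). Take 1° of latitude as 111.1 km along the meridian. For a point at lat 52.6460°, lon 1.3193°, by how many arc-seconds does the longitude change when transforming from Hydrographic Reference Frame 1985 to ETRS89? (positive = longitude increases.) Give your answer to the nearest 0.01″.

At latitude 52.6460°, cos φ = 0.606738.
1° of longitude at this latitude = 111.1 × cos φ = 67.41 km, so Δλ = 410.1 / 67408.6 = 0.0060838° = 21.902″.

Δλ = 21.90″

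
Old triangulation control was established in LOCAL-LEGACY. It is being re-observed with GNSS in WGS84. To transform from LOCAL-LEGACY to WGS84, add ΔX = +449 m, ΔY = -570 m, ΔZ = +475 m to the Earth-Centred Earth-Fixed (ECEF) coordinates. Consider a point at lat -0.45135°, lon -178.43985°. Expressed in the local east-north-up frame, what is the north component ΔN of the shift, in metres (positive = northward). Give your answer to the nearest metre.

ΔN = 472 m

The local north axis is (−sin φ cos λ, −sin φ sin λ, cos φ), giving ΔN = -3.536 + 0.122 + 474.985 = 471.57 m.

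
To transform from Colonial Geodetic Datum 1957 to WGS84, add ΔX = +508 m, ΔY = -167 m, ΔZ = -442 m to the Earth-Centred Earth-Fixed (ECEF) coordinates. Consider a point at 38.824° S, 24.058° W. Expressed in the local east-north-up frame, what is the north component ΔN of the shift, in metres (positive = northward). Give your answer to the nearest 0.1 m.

The local north axis is (−sin φ cos λ, −sin φ sin λ, cos φ), giving ΔN = 290.815 + 42.681 − 344.351 = -10.86 m.

ΔN = -10.9 m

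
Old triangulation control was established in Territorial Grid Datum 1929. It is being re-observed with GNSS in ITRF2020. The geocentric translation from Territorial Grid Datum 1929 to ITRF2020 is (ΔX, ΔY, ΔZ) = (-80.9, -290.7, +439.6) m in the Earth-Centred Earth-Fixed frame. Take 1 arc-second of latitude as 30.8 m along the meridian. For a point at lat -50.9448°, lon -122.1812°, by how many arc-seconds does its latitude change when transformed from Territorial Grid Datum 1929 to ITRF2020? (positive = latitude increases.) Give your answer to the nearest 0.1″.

Δφ = 16.3″

sin φ = -0.776539, cos φ = 0.630069, sin λ = -0.846368, cos λ = -0.532599.
North component: ΔN = −sin φ cos λ·ΔX − sin φ sin λ·ΔY + cos φ·ΔZ = −(-0.776539)(-0.532599)(-80.9) − (-0.776539)(-0.846368)(-290.7) + (0.630069)(439.6) = 501.50 m.
1° of latitude spans 3600 × 30.80 = 110880 m, so Δφ = 501.50 / 110880 × 3600 = 16.282″.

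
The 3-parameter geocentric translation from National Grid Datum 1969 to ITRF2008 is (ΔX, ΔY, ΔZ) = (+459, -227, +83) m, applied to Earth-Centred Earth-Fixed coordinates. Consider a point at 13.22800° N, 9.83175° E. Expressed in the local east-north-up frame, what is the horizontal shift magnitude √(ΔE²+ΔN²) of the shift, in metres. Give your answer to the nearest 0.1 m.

The local east axis at (φ, λ) is (−sin λ, cos λ, 0), so ΔE = −sin(9.83175°)·459 + cos(9.83175°)·(-227) = -302.04 m.
The local north axis is (−sin φ cos λ, −sin φ sin λ, cos φ), giving ΔN = -103.489 + 8.870 + 80.798 = -13.82 m.
Horizontal magnitude = √(ΔE² + ΔN²) = √((-302.04)² + (-13.82)²) = 302.36 m.

302.4 m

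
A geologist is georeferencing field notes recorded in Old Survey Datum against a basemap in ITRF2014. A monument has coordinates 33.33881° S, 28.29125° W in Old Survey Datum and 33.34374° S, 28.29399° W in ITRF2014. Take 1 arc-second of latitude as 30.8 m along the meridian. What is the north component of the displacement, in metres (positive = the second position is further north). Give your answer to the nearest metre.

Δφ = -33.34374° − -33.33881° = -0.00493°; Δλ = -28.29399° − -28.29125° = -0.00274°.
1° of latitude = 3600 × 30.80 = 110880 m.
ΔN = Δφ × 110880 = -546.6 m; ΔE = Δλ × 110880 × cos(-33.33881°) = -0.00274 × 110880 × 0.835435 = -253.8 m.

ΔN = -547 m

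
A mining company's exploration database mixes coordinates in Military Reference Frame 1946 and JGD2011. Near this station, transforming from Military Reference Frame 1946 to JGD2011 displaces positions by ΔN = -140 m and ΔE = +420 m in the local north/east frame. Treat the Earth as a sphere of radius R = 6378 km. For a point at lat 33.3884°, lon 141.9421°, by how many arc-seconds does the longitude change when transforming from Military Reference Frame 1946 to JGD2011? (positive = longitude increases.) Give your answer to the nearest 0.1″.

Δλ = 16.3″

At latitude 33.3884°, cos φ = 0.834959.
One radian of longitude at latitude φ spans R cos φ, so Δλ = ΔE / (R cos φ) = 420.0 / (6378000 × 0.834959) = 7.8868e-05 rad = 16.268″.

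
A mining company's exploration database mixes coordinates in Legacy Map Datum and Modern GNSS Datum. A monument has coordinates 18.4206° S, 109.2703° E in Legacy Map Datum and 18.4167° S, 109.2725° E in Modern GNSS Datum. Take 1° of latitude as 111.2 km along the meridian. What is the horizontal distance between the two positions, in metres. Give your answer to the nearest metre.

492 m

Δφ = -18.4167° − -18.4206° = +0.0039°; Δλ = 109.2725° − 109.2703° = +0.0022°.
ΔN = Δφ × 111200 = 433.7 m; ΔE = Δλ × 111200 × cos(-18.4206°) = +0.0022 × 111200 × 0.948762 = 232.1 m.
Distance = √(ΔE² + ΔN²) = √(232.1² + 433.7²) = 491.9 m.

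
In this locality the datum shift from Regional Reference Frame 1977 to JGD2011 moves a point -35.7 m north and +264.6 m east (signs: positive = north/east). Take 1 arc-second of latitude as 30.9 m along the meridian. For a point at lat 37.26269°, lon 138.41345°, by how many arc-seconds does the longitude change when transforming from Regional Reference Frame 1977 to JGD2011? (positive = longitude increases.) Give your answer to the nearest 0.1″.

At latitude 37.26269°, cos φ = 0.795868.
1″ of longitude at this latitude = 30.90 × cos φ = 24.5923 m, so Δλ = 264.6 / 24.5923 = 10.759″.

Δλ = 10.8″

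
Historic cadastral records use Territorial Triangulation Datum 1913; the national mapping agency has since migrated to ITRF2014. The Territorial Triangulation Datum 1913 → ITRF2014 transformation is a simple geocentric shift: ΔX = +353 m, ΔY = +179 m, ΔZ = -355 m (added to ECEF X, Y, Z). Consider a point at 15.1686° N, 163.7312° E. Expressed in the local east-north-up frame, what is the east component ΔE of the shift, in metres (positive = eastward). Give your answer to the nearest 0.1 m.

At φ = 15.1686°, λ = 163.7312°: sin φ = 0.261660, cos φ = 0.965160, sin λ = 0.280144, cos λ = -0.959958.
ΔE = −sin λ·ΔX + cos λ·ΔY = −(0.280144)·(353) + (-0.959958)·(179) = -270.72 m.

ΔE = -270.7 m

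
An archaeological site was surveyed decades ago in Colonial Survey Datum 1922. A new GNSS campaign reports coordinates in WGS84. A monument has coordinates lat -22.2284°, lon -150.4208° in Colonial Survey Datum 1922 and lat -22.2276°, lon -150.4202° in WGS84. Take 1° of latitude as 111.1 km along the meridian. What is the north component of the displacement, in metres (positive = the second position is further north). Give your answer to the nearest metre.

Δφ = -22.2276° − -22.2284° = +0.0008°; Δλ = -150.4202° − -150.4208° = +0.0006°.
ΔN = Δφ × 111100 = 88.9 m; ΔE = Δλ × 111100 × cos(-22.2284°) = +0.0006 × 111100 × 0.925683 = 61.7 m.

ΔN = 89 m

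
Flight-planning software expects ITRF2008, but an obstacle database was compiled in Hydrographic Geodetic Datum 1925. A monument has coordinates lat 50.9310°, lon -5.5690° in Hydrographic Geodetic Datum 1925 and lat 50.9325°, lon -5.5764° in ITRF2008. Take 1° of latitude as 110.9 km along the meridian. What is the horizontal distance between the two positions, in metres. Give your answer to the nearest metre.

Δφ = 50.9325° − 50.9310° = +0.0015°; Δλ = -5.5764° − -5.5690° = -0.0074°.
ΔN = Δφ × 110900 = 166.4 m; ΔE = Δλ × 110900 × cos(50.9310°) = -0.0074 × 110900 × 0.630256 = -517.2 m.
Distance = √(ΔE² + ΔN²) = √((-517.2)² + 166.4²) = 543.3 m.

543 m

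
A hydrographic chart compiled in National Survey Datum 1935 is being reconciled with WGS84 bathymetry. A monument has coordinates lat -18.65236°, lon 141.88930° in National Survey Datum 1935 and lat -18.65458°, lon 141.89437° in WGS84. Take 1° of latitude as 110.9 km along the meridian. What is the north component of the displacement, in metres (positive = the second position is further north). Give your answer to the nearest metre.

ΔN = -246 m

Δφ = -18.65458° − -18.65236° = -0.00222°; Δλ = 141.89437° − 141.88930° = +0.00507°.
ΔN = Δφ × 110900 = -246.2 m; ΔE = Δλ × 110900 × cos(-18.65236°) = +0.00507 × 110900 × 0.947477 = 532.7 m.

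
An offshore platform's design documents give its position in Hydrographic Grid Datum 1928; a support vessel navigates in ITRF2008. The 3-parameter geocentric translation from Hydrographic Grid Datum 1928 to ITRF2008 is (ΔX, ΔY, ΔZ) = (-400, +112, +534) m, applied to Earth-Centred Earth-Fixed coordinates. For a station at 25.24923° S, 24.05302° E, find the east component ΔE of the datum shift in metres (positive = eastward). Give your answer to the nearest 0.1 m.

ΔE = 265.3 m

The local east axis at (φ, λ) is (−sin λ, cos λ, 0), so ΔE = −sin(24.05302°)·(-400) + cos(24.05302°)·112 = 265.31 m.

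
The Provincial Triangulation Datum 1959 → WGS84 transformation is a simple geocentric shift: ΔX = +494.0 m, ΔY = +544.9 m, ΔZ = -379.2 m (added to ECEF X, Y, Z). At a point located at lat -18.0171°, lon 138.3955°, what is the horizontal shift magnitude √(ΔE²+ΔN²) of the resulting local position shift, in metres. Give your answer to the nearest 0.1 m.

820.1 m

At φ = -18.0171°, λ = 138.3955°: sin φ = -0.309301, cos φ = 0.950964, sin λ = 0.663985, cos λ = -0.747746.
ΔE = −sin λ·ΔX + cos λ·ΔY = −(0.663985)·(494.0) + (-0.747746)·(544.9) = -735.46 m.
ΔN = −sin φ cos λ·ΔX − sin φ sin λ·ΔY + cos φ·ΔZ = −(-0.309301)(-0.747746)(494.0) − (-0.309301)(0.663985)(544.9) + (0.950964)(-379.2) = -362.95 m.
Horizontal magnitude = √(ΔE² + ΔN²) = √((-735.46)² + (-362.95)²) = 820.14 m.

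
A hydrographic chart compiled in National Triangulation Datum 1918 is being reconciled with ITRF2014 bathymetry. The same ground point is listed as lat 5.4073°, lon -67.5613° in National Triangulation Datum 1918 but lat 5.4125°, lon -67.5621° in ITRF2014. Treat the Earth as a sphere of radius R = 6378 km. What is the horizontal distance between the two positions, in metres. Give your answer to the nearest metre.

Δφ = 5.4125° − 5.4073° = +0.0052°; Δλ = -67.5621° − -67.5613° = -0.0008°.
1° along a meridian = πR/180 = 111317 m.
ΔN = Δφ × 111317 = 578.8 m; ΔE = Δλ × 111317 × cos(5.4073°) = -0.0008 × 111317 × 0.995550 = -88.7 m.
Distance = √(ΔE² + ΔN²) = √((-88.7)² + 578.8²) = 585.6 m.

586 m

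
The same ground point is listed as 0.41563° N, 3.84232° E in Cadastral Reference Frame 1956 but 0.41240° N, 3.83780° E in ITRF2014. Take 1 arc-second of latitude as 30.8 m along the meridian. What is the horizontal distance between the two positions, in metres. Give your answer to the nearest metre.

Δφ = 0.41240° − 0.41563° = -0.00323°; Δλ = 3.83780° − 3.84232° = -0.00452°.
1° of latitude = 3600 × 30.80 = 110880 m.
ΔN = Δφ × 110880 = -358.1 m; ΔE = Δλ × 110880 × cos(0.41563°) = -0.00452 × 110880 × 0.999974 = -501.2 m.
Distance = √(ΔE² + ΔN²) = √((-501.2)² + (-358.1)²) = 616.0 m.

616 m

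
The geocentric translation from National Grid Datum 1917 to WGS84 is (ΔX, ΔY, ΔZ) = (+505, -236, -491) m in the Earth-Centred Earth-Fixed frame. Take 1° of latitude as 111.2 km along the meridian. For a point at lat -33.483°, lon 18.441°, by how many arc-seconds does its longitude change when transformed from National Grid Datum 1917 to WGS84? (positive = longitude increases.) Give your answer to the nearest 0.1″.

Δλ = -14.9″

sin φ = -0.551690, cos φ = 0.834050, sin λ = 0.316328, cos λ = 0.948650.
East component: ΔE = −sin λ·ΔX + cos λ·ΔY = −(0.316328)(505) + (0.948650)(-236) = -383.63 m.
1° of latitude spans 111200 m; at latitude φ, 1° of longitude spans that × cos φ = 92746.3 m, so Δλ = -383.63 / 92746.3 × 3600 = -14.891″.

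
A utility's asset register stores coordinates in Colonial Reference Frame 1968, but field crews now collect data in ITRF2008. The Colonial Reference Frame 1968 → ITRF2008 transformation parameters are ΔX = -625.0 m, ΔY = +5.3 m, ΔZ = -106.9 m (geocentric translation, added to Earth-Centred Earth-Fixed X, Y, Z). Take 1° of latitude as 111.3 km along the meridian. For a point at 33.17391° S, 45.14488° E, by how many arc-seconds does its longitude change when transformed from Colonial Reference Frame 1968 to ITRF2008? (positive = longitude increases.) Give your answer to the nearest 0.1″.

sin φ = -0.547182, cos φ = 0.837014, sin λ = 0.708893, cos λ = 0.705317.
East component: ΔE = −sin λ·ΔX + cos λ·ΔY = −(0.708893)(-625.0) + (0.705317)(5.3) = 446.80 m.
1° of latitude spans 111300 m; at latitude φ, 1° of longitude spans that × cos φ = 93159.6 m, so Δλ = 446.80 / 93159.6 × 3600 = 17.266″.

Δλ = 17.3″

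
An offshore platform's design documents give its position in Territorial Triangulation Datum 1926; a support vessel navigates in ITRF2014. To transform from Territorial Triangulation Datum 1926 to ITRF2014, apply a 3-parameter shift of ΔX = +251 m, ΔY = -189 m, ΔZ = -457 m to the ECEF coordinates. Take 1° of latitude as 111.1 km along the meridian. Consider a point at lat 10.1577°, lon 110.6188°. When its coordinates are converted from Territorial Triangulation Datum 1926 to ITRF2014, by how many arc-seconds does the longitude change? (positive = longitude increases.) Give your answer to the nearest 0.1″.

Δλ = -5.5″

sin φ = 0.176358, cos φ = 0.984326, sin λ = 0.935944, cos λ = -0.352149.
East component: ΔE = −sin λ·ΔX + cos λ·ΔY = −(0.935944)(251) + (-0.352149)(-189) = -168.37 m.
1° of latitude spans 111100 m; at latitude φ, 1° of longitude spans that × cos φ = 109358.6 m, so Δλ = -168.37 / 109358.6 × 3600 = -5.542″.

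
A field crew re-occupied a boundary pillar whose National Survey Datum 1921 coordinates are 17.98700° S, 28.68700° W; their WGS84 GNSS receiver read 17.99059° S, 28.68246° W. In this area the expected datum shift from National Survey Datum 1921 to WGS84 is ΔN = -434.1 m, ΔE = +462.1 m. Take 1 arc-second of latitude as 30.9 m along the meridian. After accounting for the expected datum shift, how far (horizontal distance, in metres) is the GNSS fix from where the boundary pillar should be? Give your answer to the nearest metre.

39 m

Observed coordinate differences: Δφ = -0.00359°, Δλ = +0.00454°.
Converting to metres (1° lat = 111240 m, cos φ = 0.951127): observed ΔN = -399.4 m, observed ΔE = 480.3 m.
Subtracting the expected shift leaves a residual of -399.4 − (-434.1) = 34.7 m north and 480.3 − (462.1) = 18.2 m east.
Residual distance = √(34.7² + 18.2²) = 39.2 m.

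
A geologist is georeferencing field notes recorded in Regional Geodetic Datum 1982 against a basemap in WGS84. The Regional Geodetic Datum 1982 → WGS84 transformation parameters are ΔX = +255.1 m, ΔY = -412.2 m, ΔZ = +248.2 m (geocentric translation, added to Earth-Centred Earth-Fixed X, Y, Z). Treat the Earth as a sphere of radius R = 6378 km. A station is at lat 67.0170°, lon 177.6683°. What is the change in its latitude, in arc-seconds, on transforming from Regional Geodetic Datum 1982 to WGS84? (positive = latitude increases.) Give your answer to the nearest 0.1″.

sin φ = 0.920621, cos φ = 0.390458, sin λ = 0.040685, cos λ = -0.999172.
North component: ΔN = −sin φ cos λ·ΔX − sin φ sin λ·ΔY + cos φ·ΔZ = −(0.920621)(-0.999172)(255.1) − (0.920621)(0.040685)(-412.2) + (0.390458)(248.2) = 347.01 m.
1° of latitude spans πR/180 = 111317 m, so Δφ = 347.01 / 111317 × 3600 = 11.222″.

Δφ = 11.2″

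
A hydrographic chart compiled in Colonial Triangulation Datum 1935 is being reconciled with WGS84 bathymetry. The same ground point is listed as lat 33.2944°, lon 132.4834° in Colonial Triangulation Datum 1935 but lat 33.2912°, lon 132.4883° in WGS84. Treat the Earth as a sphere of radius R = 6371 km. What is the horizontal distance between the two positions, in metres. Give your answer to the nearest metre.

Δφ = 33.2912° − 33.2944° = -0.0032°; Δλ = 132.4883° − 132.4834° = +0.0049°.
1° along a meridian = πR/180 = 111195 m.
ΔN = Δφ × 111195 = -355.8 m; ΔE = Δλ × 111195 × cos(33.2944°) = +0.0049 × 111195 × 0.835861 = 455.4 m.
Distance = √(ΔE² + ΔN²) = √(455.4² + (-355.8)²) = 577.9 m.

578 m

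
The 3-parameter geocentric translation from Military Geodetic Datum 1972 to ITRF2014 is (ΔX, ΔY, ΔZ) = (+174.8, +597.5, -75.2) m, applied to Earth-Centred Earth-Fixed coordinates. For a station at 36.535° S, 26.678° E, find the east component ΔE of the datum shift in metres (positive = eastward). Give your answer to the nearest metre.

ΔE = 455 m

At φ = -36.535°, λ = 26.678°: sin φ = -0.595314, cos φ = 0.803493, sin λ = 0.448976, cos λ = 0.893544.
ΔE = −sin λ·ΔX + cos λ·ΔY = −(0.448976)·(174.8) + (0.893544)·(597.5) = 455.41 m.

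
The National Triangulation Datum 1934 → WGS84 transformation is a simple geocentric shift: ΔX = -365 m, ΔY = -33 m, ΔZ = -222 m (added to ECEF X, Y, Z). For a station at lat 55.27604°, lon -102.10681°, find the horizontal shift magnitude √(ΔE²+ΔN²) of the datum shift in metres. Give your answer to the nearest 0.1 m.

The local east axis at (φ, λ) is (−sin λ, cos λ, 0), so ΔE = −sin(-102.10681°)·(-365) + cos(-102.10681°)·(-33) = -349.96 m.
The local north axis is (−sin φ cos λ, −sin φ sin λ, cos φ), giving ΔN = -62.920 − 26.520 − 126.456 = -215.90 m.
Horizontal magnitude = √(ΔE² + ΔN²) = √((-349.96)² + (-215.90)²) = 411.20 m.

411.2 m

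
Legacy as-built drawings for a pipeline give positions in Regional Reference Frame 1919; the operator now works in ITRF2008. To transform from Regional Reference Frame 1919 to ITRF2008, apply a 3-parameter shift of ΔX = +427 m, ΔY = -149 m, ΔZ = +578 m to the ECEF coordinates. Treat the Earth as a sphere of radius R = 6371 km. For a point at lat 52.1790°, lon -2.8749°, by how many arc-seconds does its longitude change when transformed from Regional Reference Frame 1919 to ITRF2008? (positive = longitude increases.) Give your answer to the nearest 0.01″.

sin φ = 0.789930, cos φ = 0.613197, sin λ = -0.050155, cos λ = 0.998741.
East component: ΔE = −sin λ·ΔX + cos λ·ΔY = −(-0.050155)(427) + (0.998741)(-149) = -127.40 m.
1° of latitude spans πR/180 = 111195 m; at latitude φ, 1° of longitude spans that × cos φ = 68184.4 m, so Δλ = -127.40 / 68184.4 × 3600 = -6.726″.

Δλ = -6.73″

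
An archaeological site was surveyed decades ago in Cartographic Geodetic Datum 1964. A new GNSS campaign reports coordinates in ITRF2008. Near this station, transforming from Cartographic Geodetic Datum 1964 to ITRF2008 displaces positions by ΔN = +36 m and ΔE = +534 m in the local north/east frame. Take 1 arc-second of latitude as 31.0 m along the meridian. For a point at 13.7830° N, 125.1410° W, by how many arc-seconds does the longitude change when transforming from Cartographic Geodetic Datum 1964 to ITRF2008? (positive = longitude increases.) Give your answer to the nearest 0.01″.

At latitude 13.7830°, cos φ = 0.971205.
1″ of longitude at this latitude = 31.00 × cos φ = 30.1074 m, so Δλ = 534.0 / 30.1074 = 17.737″.

Δλ = 17.74″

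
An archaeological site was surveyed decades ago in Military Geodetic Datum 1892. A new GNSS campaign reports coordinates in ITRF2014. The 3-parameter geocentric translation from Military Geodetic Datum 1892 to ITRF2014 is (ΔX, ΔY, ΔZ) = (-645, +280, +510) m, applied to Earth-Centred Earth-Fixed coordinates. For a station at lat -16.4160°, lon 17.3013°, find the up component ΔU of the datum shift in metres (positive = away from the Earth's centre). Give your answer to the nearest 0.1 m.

At φ = -16.4160°, λ = 17.3013°: sin φ = -0.282609, cos φ = 0.959235, sin λ = 0.297397, cos λ = 0.954754.
ΔU = cos φ cos λ·ΔX + cos φ sin λ·ΔY + sin φ·ΔZ = (0.959235)(0.954754)(-645) + (0.959235)(0.297397)(280) + (-0.282609)(510) = -654.97 m.

ΔU = -655.0 m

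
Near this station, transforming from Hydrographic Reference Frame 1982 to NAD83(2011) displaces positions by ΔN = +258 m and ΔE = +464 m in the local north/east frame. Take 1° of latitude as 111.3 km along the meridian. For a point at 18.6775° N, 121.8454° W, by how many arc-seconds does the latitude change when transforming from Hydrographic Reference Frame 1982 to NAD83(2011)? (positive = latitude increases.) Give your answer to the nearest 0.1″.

Δφ = 8.3″

1° of latitude = 111.3 km, so Δφ = 258.0 / 111300 = 0.0023181° = 8.345″.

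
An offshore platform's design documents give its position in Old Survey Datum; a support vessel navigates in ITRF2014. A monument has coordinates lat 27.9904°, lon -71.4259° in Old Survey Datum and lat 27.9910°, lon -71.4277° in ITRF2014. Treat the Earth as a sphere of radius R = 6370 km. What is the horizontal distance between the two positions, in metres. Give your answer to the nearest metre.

189 m

Δφ = 27.9910° − 27.9904° = +0.0006°; Δλ = -71.4277° − -71.4259° = -0.0018°.
1° along a meridian = πR/180 = 111177 m.
ΔN = Δφ × 111177 = 66.7 m; ΔE = Δλ × 111177 × cos(27.9904°) = -0.0018 × 111177 × 0.883026 = -176.7 m.
Distance = √(ΔE² + ΔN²) = √((-176.7)² + 66.7²) = 188.9 m.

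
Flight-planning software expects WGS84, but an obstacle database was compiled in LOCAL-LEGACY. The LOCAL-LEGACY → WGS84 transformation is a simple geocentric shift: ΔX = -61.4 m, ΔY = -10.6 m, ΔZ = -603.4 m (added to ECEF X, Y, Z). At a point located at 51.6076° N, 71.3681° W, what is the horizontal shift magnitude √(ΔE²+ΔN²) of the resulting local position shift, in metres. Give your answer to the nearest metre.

The local east axis at (φ, λ) is (−sin λ, cos λ, 0), so ΔE = −sin(-71.3681°)·(-61.4) + cos(-71.3681°)·(-10.6) = -61.57 m.
The local north axis is (−sin φ cos λ, −sin φ sin λ, cos φ), giving ΔN = 15.375 − 7.873 − 374.738 = -367.24 m.
Horizontal magnitude = √(ΔE² + ΔN²) = √((-61.57)² + (-367.24)²) = 372.36 m.

372 m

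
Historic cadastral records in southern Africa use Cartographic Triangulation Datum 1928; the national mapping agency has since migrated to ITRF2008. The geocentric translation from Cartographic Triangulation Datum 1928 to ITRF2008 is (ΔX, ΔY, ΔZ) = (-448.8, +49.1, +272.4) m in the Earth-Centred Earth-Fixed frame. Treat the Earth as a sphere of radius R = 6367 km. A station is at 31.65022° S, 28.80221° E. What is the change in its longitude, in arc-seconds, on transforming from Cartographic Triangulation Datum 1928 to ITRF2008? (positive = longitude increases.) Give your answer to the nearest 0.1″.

sin φ = -0.524732, cos φ = 0.851267, sin λ = 0.481787, cos λ = 0.876288.
East component: ΔE = −sin λ·ΔX + cos λ·ΔY = −(0.481787)(-448.8) + (0.876288)(49.1) = 259.25 m.
1° of latitude spans πR/180 = 111125 m; at latitude φ, 1° of longitude spans that × cos φ = 94597.2 m, so Δλ = 259.25 / 94597.2 × 3600 = 9.866″.

Δλ = 9.9″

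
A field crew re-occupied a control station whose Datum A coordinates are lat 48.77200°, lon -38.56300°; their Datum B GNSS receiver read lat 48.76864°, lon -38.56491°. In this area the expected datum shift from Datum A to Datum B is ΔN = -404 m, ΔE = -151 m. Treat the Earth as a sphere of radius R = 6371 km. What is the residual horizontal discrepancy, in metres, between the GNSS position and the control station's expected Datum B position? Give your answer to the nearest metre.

Observed coordinate differences: Δφ = -0.00336°, Δλ = -0.00191°.
Converting to metres (1° lat = 111195 m, cos φ = 0.659057): observed ΔN = -373.6 m, observed ΔE = -140.0 m.
Subtracting the expected shift leaves a residual of -373.6 − (-404) = 30.4 m north and -140.0 − (-151) = 11.0 m east.
Residual distance = √(30.4² + 11.0²) = 32.3 m.

32 m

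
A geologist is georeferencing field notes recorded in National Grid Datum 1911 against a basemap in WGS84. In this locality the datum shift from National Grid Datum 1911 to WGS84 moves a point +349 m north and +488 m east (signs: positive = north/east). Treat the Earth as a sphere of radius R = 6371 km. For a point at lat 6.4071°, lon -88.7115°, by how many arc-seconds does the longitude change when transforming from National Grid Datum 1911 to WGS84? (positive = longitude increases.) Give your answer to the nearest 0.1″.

Δλ = 15.9″

At latitude 6.4071°, cos φ = 0.993754.
One radian of longitude at latitude φ spans R cos φ, so Δλ = ΔE / (R cos φ) = 488.0 / (6371000 × 0.993754) = 7.7079e-05 rad = 15.899″.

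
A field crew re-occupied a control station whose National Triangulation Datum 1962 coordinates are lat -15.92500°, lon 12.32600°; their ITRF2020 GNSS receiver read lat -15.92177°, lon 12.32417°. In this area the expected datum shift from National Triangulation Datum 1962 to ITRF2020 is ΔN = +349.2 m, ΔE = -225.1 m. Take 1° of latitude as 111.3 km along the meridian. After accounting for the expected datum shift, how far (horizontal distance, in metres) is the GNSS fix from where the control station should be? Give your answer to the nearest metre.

31 m

Observed coordinate differences: Δφ = +0.00323°, Δλ = -0.00183°.
Converting to metres (1° lat = 111300 m, cos φ = 0.961622): observed ΔN = 359.5 m, observed ΔE = -195.9 m.
Subtracting the expected shift leaves a residual of 359.5 − (349.2) = 10.3 m north and -195.9 − (-225.1) = 29.2 m east.
Residual distance = √(10.3² + 29.2²) = 31.0 m.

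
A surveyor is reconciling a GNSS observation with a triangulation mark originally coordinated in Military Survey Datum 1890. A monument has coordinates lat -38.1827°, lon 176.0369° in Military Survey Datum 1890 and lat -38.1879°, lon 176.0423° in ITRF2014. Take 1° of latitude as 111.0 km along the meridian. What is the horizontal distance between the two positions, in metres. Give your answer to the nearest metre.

Δφ = -38.1879° − -38.1827° = -0.0052°; Δλ = 176.0423° − 176.0369° = +0.0054°.
ΔN = Δφ × 111000 = -577.2 m; ΔE = Δλ × 111000 × cos(-38.1827°) = +0.0054 × 111000 × 0.786044 = 471.2 m.
Distance = √(ΔE² + ΔN²) = √(471.2² + (-577.2)²) = 745.1 m.

745 m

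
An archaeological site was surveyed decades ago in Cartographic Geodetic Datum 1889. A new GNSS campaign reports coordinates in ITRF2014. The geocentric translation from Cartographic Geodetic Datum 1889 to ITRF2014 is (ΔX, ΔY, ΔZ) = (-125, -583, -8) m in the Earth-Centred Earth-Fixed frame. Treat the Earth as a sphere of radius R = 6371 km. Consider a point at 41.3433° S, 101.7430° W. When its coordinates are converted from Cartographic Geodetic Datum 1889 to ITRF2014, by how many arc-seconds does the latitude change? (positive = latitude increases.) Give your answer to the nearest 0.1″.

sin φ = -0.660569, cos φ = 0.750765, sin λ = -0.979070, cos λ = -0.203522.
North component: ΔN = −sin φ cos λ·ΔX − sin φ sin λ·ΔY + cos φ·ΔZ = −(-0.660569)(-0.203522)(-125) − (-0.660569)(-0.979070)(-583) + (0.750765)(-8) = 387.85 m.
1° of latitude spans πR/180 = 111195 m, so Δφ = 387.85 / 111195 × 3600 = 12.557″.

Δφ = 12.6″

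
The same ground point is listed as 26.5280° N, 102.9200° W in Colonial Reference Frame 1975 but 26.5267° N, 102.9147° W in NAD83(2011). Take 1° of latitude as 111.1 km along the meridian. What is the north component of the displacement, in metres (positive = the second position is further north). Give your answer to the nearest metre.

Δφ = 26.5267° − 26.5280° = -0.0013°; Δλ = -102.9147° − -102.9200° = +0.0053°.
ΔN = Δφ × 111100 = -144.4 m; ΔE = Δλ × 111100 × cos(26.5280°) = +0.0053 × 111100 × 0.894716 = 526.8 m.

ΔN = -144 m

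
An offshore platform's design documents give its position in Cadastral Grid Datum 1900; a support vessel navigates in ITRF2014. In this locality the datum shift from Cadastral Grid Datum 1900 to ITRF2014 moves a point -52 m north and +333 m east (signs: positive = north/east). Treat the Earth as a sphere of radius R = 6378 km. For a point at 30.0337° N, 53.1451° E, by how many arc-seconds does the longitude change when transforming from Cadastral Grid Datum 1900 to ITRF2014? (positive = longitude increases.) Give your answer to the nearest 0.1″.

At latitude 30.0337°, cos φ = 0.865731.
One radian of longitude at latitude φ spans R cos φ, so Δλ = ΔE / (R cos φ) = 333.0 / (6378000 × 0.865731) = 6.0308e-05 rad = 12.439″.

Δλ = 12.4″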